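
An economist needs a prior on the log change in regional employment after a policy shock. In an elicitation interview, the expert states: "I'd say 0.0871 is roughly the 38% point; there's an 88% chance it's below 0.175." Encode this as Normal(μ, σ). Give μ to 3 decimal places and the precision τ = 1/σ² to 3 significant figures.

μ = 0.105, τ = 284

For Normal(μ,σ), the p-quantile is μ + z_p·σ. Here z_{0.38} = -0.3055, z_{0.88} = 1.175.
So 0.0871 = μ − 0.3055σ and 0.175 = μ + 1.175σ.
Subtracting: σ = (0.175 − 0.0871)/(1.175 − (-0.3055)) = 0.059.
Then μ = 0.0871 − (-0.3055)·0.059 = 0.105.
Precision τ = 1/σ² = 1/0.05937² = 284.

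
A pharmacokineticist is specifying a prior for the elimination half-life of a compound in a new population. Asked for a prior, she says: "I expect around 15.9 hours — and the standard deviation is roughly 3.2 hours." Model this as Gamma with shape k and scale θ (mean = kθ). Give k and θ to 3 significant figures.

For Gamma(k, scale θ): mean = kθ, variance = kθ², so CV = 1/√k.
CV = SD/mean = 3.2/15.9 = 0.2013, hence k = 1/CV² = 24.7.
Then θ = mean/k = 15.9/24.7 = 0.644.

k ≈ 24.7, θ ≈ 0.644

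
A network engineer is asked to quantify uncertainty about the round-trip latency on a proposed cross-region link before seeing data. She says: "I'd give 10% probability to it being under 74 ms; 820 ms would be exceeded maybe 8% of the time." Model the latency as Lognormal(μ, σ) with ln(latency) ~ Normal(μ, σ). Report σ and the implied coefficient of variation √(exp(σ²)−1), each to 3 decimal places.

σ ≈ 0.895, CV ≈ 1.109

If T ~ Lognormal(μ,σ) then ln T ~ Normal(μ,σ), so the p-quantile of ln T is μ + z_p·σ.
ln(74) = 4.304 and ln(820) = 6.709; z_{0.1} = -1.282, z_{0.92} = 1.405.
σ = (6.709 − 4.304)/(1.405 − (-1.282)) = 0.895.
μ = 4.304 − (-1.282)·0.895 = 5.451.
CV = √(exp(σ²)−1) = √(exp(0.8015)−1) = 1.109.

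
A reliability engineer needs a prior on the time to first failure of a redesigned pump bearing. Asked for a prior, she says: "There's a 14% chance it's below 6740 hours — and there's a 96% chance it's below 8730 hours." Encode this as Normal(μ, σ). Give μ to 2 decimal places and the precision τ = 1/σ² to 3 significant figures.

μ = 7499.39, τ = 2.02e-06

For Normal(μ,σ), the p-quantile is μ + z_p·σ. Here z_{0.14} = -1.08, z_{0.96} = 1.751.
So 6740 = μ − 1.08σ and 8730 = μ + 1.751σ.
Subtracting: σ = (8730 − 6740)/(1.751 − (-1.08)) = 702.93.
Then μ = 6740 − (-1.08)·702.93 = 7499.39.
Precision τ = 1/σ² = 1/702.9² = 2.02e-06.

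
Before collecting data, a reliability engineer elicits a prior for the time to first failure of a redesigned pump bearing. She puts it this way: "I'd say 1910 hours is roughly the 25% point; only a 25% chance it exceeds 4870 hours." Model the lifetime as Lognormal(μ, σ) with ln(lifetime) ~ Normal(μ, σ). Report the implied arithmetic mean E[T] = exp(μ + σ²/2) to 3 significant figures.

E[T] ≈ 3880 hours

If T ~ Lognormal(μ,σ) then ln T ~ Normal(μ,σ), so the p-quantile of ln T is μ + z_p·σ.
ln(1910) = 7.555 and ln(4870) = 8.491; z_{0.25} = -0.6745, z_{0.75} = 0.6745.
σ = (8.491 − 7.555)/(0.6745 − (-0.6745)) = 0.694.
μ = 7.555 − (-0.6745)·0.694 = 8.023.
E[T] = exp(μ + σ²/2) = exp(8.023 + 0.2407) = 3880 hours.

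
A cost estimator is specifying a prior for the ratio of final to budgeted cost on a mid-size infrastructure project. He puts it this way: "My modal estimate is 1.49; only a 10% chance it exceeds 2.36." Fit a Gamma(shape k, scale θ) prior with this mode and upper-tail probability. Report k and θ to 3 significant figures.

Gamma(k,θ) with k>1 has mode (k−1)θ, so θ = 1.49/(k−1).
Need P(X < 2.36) = 0.9 with θ tied to k this way. Start at k = 2, θ = 1.49: P(X<2.36) ≈ 0.470.
Too low — raise k to concentrate. Iterating converges to k ≈ 9.87.
Then θ = 1.49/(9.87−1) ≈ 0.168.

k ≈ 9.87, θ ≈ 0.168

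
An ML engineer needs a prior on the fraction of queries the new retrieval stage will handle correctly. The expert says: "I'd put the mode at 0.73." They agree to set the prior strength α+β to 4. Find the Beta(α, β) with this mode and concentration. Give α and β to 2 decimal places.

For α,β > 1 the Beta mode is (α−1)/(α+β−2). With α+β = 4, the mode is (α−1)/2.
Set (α−1)/2 = 0.73 → α = 1 + 0.73·2 = 2.46.
β = 4 − α = 1.54.

α = 2.46, β = 1.54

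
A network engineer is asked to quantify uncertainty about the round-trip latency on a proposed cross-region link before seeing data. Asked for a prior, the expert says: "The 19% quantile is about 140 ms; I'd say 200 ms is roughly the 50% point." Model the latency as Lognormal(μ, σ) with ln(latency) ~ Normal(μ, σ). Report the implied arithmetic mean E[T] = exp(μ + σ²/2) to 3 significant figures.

If T ~ Lognormal(μ,σ) then ln T ~ Normal(μ,σ), so the p-quantile of ln T is μ + z_p·σ.
ln(140) = 4.942 and ln(200) = 5.298; z_{0.19} = -0.8779, z_{0.5} = 0.
σ = (5.298 − 4.942)/(0 − (-0.8779)) = 0.406.
μ = 4.942 − (-0.8779)·0.406 = 5.298.
E[T] = exp(μ + σ²/2) = exp(5.298 + 0.0825) = 217 ms.

E[T] ≈ 217 ms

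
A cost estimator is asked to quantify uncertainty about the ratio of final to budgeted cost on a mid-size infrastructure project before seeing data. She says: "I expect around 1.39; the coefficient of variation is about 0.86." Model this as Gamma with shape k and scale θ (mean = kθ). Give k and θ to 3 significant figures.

k ≈ 1.35, θ ≈ 1.03

For Gamma(k, scale θ): mean = kθ, variance = kθ², so CV = 1/√k.
CV = 0.86, hence k = 1/CV² = 1.35.
Then θ = mean/k = 1.39/1.35 = 1.03.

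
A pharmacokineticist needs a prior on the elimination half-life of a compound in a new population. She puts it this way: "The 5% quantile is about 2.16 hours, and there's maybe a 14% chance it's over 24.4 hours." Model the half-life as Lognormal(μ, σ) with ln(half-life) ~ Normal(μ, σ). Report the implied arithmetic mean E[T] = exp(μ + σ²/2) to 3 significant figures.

If T ~ Lognormal(μ,σ) then ln T ~ Normal(μ,σ), so the p-quantile of ln T is μ + z_p·σ.
ln(2.16) = 0.7701 and ln(24.4) = 3.195; z_{0.05} = -1.645, z_{0.86} = 1.08.
σ = (3.195 − 0.7701)/(1.08 − (-1.645)) = 0.890.
μ = 0.7701 − (-1.645)·0.890 = 2.233.
E[T] = exp(μ + σ²/2) = exp(2.233 + 0.3957) = 13.9 hours.

E[T] ≈ 13.9 hours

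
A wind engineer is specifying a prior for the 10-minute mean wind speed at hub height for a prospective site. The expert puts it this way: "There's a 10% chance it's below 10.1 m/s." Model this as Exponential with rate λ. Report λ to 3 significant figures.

P(T < 10.1) = 1 − e^(−λ·10.1) = 0.1, so λ = −ln(1−0.1)/10.1 = −ln(0.9)/10.1 = 0.0104.

λ ≈ 0.0104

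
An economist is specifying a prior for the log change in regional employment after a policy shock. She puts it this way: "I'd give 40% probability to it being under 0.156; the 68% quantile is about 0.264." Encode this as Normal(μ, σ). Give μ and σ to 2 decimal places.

The p-quantile of Normal(μ,σ) is μ + z_p·σ, with z_{0.4} = -0.2533 and z_{0.68} = 0.4677.
Eliminate σ: μ = (z₂·x₁ − z₁·x₂)/(z₂ − z₁) = (0.4677·0.156 − (-0.2533)·0.264)/0.721 = 0.19.
Then σ = (x₂ − x₁)/(z₂ − z₁) = (0.264 − 0.156)/0.721 = 0.15.

μ = 0.19, σ = 0.15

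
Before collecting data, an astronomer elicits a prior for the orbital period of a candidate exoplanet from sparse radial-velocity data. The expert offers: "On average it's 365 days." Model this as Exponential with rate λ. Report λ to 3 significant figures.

λ ≈ 0.00274

Exponential mean = 1/λ, so λ = 1/365.0 = 0.00274.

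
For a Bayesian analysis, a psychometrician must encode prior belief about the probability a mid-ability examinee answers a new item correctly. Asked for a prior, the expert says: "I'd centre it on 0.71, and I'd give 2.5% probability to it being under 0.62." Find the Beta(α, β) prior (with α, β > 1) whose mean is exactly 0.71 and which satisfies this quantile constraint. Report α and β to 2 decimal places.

With mean 0.71 fixed, write α = 0.71s, β = 0.29s where s = α+β.
Need P(θ < 0.62) = 0.025 under Beta(0.71s, 0.29s). Normal approximation: (q−m)/√(m(1−m)/s) ≈ z_{0.025} = -1.96, so s ≈ 0.71·0.29·(-1.96)²/(0.62−0.71)² = 97.6.
At s = 97.6: P(θ<0.62) ≈ 0.029. Adjusting to match 0.025 gives s ≈ 104.85.
So α = 0.71·104.85 ≈ 74.44, β = 0.29·104.85 ≈ 30.41.

α ≈ 74.44, β ≈ 30.41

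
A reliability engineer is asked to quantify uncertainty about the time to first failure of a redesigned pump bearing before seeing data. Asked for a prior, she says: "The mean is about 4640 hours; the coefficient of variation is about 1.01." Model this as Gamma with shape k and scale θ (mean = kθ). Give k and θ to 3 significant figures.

k ≈ 0.98, θ ≈ 4730

For Gamma(k, scale θ): mean = kθ, variance = kθ², so CV = 1/√k.
CV = 1.01, hence k = 1/CV² = 0.98.
Then θ = mean/k = 4640/0.98 = 4730.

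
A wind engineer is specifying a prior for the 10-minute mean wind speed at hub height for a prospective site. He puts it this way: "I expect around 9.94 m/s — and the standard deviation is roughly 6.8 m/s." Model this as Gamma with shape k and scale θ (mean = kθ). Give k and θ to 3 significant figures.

For Gamma(k, scale θ): mean = kθ, variance = kθ², so CV = 1/√k.
CV = SD/mean = 6.8/9.94 = 0.6841, hence k = 1/CV² = 2.14.
Then θ = mean/k = 9.94/2.14 = 4.65.

k ≈ 2.14, θ ≈ 4.65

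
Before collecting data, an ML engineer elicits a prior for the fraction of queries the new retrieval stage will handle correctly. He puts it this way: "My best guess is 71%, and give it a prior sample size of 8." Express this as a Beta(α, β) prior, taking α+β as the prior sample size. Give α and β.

Under the effective-sample-size interpretation, Beta(α, β) has prior mean α/(α+β) and prior sample size α+β.
So α+β = 8 and α/(α+β) = 0.71, giving α = 0.71·8 = 5.68 and β = 8 − 5.68 = 2.32.

α = 5.68, β = 2.32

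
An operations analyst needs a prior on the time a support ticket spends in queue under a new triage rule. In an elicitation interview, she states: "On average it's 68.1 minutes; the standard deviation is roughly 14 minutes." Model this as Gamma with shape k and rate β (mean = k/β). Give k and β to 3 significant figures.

k ≈ 23.7, β ≈ 0.347

For Gamma(k, rate β): mean = k/β, variance = k/β², so CV = 1/√k.
CV = SD/mean = 14/68.1 = 0.2056, hence k = 1/CV² = 23.7.
Then β = k/mean = 23.7/68.1 = 0.347.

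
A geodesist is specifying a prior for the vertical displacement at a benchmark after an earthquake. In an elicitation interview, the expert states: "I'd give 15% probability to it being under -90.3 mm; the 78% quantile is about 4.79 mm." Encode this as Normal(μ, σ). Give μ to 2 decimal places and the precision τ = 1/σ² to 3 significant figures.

μ = -35.81, τ = 0.000362

For Normal(μ,σ), the p-quantile is μ + z_p·σ. Here z_{0.15} = -1.036, z_{0.78} = 0.7722.
So -90.3 = μ − 1.036σ and 4.79 = μ + 0.7722σ.
Subtracting: σ = (4.79 − -90.3)/(0.7722 − (-1.036)) = 52.58.
Then μ = -90.3 − (-1.036)·52.58 = -35.81.
Precision τ = 1/σ² = 1/52.58² = 0.000362.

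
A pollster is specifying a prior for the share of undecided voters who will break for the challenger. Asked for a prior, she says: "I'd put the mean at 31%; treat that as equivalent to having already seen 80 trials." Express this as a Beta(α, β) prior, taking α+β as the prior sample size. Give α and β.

α = 24.8, β = 55.2

Under the effective-sample-size interpretation, Beta(α, β) has prior mean α/(α+β) and prior sample size α+β.
So α+β = 80 and α/(α+β) = 0.31, giving α = 0.31·80 = 24.8 and β = 80 − 24.8 = 55.2.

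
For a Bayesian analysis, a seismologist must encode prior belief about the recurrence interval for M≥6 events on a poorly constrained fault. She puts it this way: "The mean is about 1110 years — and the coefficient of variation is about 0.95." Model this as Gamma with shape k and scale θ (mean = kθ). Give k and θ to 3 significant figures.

For Gamma(k, scale θ): mean = kθ, variance = kθ², so CV = 1/√k.
CV = 0.95, hence k = 1/CV² = 1.11.
Then θ = mean/k = 1110/1.11 = 1000.

k ≈ 1.11, θ ≈ 1000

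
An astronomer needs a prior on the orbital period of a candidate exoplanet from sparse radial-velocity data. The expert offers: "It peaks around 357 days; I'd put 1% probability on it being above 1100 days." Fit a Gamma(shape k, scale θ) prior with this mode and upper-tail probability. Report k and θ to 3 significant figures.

Gamma(k,θ) with k>1 has mode (k−1)θ, so θ = 357/(k−1).
Need P(X < 1100) = 0.99 with θ tied to k this way. Start at k = 2, θ = 357: P(X<1100) ≈ 0.813.
Too low — raise k to concentrate. Iterating converges to k ≈ 4.53.
Then θ = 357/(4.53−1) ≈ 101.

k ≈ 4.53, θ ≈ 101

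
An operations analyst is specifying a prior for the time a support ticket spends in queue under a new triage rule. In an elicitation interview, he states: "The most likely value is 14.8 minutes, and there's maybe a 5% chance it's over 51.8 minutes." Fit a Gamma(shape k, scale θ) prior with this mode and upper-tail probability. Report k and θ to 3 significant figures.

Gamma(k,θ) with k>1 has mode (k−1)θ, so θ = 14.8/(k−1).
Need P(X < 51.8) = 0.95 with θ tied to k this way. Start at k = 2, θ = 14.8: P(X<51.8) ≈ 0.864.
Too low — raise k to concentrate. Iterating converges to k ≈ 2.65.
Then θ = 14.8/(2.65−1) ≈ 8.99.

k ≈ 2.65, θ ≈ 8.99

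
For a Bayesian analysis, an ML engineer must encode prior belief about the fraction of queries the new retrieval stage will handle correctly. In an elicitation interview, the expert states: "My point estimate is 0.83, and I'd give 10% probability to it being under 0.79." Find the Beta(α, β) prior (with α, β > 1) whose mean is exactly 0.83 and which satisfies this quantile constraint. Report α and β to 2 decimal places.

α ≈ 125.07, β ≈ 25.62

With mean 0.83 fixed, write α = 0.83s, β = 0.17s where s = α+β.
Need P(θ < 0.79) = 0.1 under Beta(0.83s, 0.17s). Normal approximation: (q−m)/√(m(1−m)/s) ≈ z_{0.1} = -1.28, so s ≈ 0.83·0.17·(-1.28)²/(0.79−0.83)² = 144.8.
At s = 144.8: P(θ<0.79) ≈ 0.104. Adjusting to match 0.1 gives s ≈ 150.69.
So α = 0.83·150.69 ≈ 125.07, β = 0.17·150.69 ≈ 25.62.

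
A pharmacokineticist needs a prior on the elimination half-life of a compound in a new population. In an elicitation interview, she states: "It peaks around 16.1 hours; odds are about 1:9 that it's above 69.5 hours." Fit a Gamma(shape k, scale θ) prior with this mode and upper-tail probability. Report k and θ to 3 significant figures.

Gamma(k,θ) with k>1 has mode (k−1)θ, so θ = 16.1/(k−1).
Need P(X < 69.5) = 0.9 with θ tied to k this way. Start at k = 2, θ = 16.1: P(X<69.5) ≈ 0.929.
Too high — lower k to spread out. Iterating converges to k ≈ 1.85.
Then θ = 16.1/(1.85−1) ≈ 19.

k ≈ 1.85, θ ≈ 19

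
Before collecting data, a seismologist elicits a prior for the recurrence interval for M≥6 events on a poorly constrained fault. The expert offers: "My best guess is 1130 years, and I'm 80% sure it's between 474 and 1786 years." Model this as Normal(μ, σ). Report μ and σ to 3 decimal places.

A symmetric 80% interval runs μ ± z·σ with z = 1.282.
Half-width = 656, so σ = 656/1.282 = 511.880.
μ is the stated best guess, 1130.000.

μ = 1130.000, σ = 511.880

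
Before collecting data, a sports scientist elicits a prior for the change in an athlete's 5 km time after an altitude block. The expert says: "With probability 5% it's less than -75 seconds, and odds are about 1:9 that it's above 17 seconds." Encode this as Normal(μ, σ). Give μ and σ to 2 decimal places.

For Normal(μ,σ), the p-quantile is μ + z_p·σ. Here z_{0.05} = -1.645, z_{0.9} = 1.282.
So -75 = μ − 1.645σ and 17 = μ + 1.282σ.
Subtracting: σ = (17 − -75)/(1.282 − (-1.645)) = 31.44.
Then μ = -75 − (-1.645)·31.44 = -23.29.

μ = -23.29, σ = 31.44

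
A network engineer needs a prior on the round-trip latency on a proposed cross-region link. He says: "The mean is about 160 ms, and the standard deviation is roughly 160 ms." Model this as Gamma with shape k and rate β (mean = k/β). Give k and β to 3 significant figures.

For Gamma(k, rate β): mean = k/β, variance = k/β², so CV = 1/√k.
CV = SD/mean = 160/160 = 1, hence k = 1/CV² = 1.
Then β = k/mean = 1/160 = 0.00625.

k ≈ 1, β ≈ 0.00625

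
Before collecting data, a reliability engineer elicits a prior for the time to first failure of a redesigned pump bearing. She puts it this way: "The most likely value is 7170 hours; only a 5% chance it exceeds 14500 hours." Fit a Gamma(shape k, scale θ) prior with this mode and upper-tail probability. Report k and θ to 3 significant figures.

k ≈ 6.58, θ ≈ 1280

Gamma(k,θ) with k>1 has mode (k−1)θ, so θ = 7170/(k−1).
Need P(X < 14500) = 0.95 with θ tied to k this way. Start at k = 2, θ = 7170: P(X<14500) ≈ 0.600.
Too low — raise k to concentrate. Iterating converges to k ≈ 6.58.
Then θ = 7170/(6.58−1) ≈ 1280.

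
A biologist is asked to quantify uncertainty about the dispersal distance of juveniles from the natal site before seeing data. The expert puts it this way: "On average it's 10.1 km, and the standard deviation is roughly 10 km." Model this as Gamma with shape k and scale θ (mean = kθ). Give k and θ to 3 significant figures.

For Gamma(k, scale θ): mean = kθ, variance = kθ², so CV = 1/√k.
CV = SD/mean = 10/10.1 = 0.9901, hence k = 1/CV² = 1.02.
Then θ = mean/k = 10.1/1.02 = 9.9.

k ≈ 1.02, θ ≈ 9.9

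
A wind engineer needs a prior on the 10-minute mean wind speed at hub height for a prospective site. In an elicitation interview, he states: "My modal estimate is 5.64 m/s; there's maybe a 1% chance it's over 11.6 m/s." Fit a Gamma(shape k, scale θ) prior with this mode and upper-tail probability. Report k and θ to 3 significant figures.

Gamma(k,θ) with k>1 has mode (k−1)θ, so θ = 5.64/(k−1).
Need P(X < 11.6) = 0.99 with θ tied to k this way. Start at k = 2, θ = 5.64: P(X<11.6) ≈ 0.609.
Too low — raise k to concentrate. Iterating converges to k ≈ 10.4.
Then θ = 5.64/(10.4−1) ≈ 0.6.

k ≈ 10.4, θ ≈ 0.6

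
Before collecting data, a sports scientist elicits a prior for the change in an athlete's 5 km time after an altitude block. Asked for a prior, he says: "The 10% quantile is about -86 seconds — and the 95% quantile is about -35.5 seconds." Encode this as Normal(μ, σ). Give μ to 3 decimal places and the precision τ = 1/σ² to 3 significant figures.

For Normal(μ,σ), the p-quantile is μ + z_p·σ. Here z_{0.1} = -1.282, z_{0.95} = 1.645.
So -86 = μ − 1.282σ and -35.5 = μ + 1.645σ.
Subtracting: σ = (-35.5 − -86)/(1.645 − (-1.282)) = 17.257.
Then μ = -86 − (-1.282)·17.257 = -63.885.
Precision τ = 1/σ² = 1/17.26² = 0.00336.

μ = -63.885, τ = 0.00336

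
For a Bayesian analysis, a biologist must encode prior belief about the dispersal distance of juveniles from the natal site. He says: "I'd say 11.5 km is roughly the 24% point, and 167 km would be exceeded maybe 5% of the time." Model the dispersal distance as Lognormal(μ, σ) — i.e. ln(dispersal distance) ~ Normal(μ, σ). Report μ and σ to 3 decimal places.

If T ~ Lognormal(μ,σ) then ln T ~ Normal(μ,σ), so the p-quantile of ln T is μ + z_p·σ.
ln(11.5) = 2.442 and ln(167) = 5.118; z_{0.24} = -0.7063, z_{0.95} = 1.645.
σ = (5.118 − 2.442)/(1.645 − (-0.7063)) = 1.138.
μ = 2.442 − (-0.7063)·1.138 = 3.246.

μ ≈ 3.246, σ ≈ 1.138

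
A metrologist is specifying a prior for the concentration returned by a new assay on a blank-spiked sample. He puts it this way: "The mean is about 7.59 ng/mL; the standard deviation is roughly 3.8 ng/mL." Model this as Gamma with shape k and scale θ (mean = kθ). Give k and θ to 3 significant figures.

k ≈ 3.99, θ ≈ 1.9

For Gamma(k, scale θ): mean = kθ, variance = kθ², so CV = 1/√k.
CV = SD/mean = 3.8/7.59 = 0.5007, hence k = 1/CV² = 3.99.
Then θ = mean/k = 7.59/3.99 = 1.9.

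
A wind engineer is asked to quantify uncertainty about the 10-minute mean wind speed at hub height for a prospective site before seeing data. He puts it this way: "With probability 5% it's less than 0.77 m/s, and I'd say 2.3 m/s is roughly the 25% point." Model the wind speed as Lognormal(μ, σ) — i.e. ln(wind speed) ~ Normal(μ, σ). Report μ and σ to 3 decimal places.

μ ≈ 1.594, σ ≈ 1.128

If T ~ Lognormal(μ,σ) then ln T ~ Normal(μ,σ), so the p-quantile of ln T is μ + z_p·σ.
ln(0.77) = -0.2614 and ln(2.3) = 0.8329; z_{0.05} = -1.645, z_{0.25} = -0.6745.
σ = (0.8329 − -0.2614)/(-0.6745 − (-1.645)) = 1.128.
μ = -0.2614 − (-1.645)·1.128 = 1.594.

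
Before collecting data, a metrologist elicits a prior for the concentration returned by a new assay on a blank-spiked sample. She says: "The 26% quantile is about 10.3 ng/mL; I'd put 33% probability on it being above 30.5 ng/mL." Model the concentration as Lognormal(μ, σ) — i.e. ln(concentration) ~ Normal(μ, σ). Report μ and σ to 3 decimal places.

μ ≈ 2.977, σ ≈ 1.002

If T ~ Lognormal(μ,σ) then ln T ~ Normal(μ,σ), so the p-quantile of ln T is μ + z_p·σ.
ln(10.3) = 2.332 and ln(30.5) = 3.418; z_{0.26} = -0.6433, z_{0.67} = 0.4399.
σ = (3.418 − 2.332)/(0.4399 − (-0.6433)) = 1.002.
μ = 2.332 − (-0.6433)·1.002 = 2.977.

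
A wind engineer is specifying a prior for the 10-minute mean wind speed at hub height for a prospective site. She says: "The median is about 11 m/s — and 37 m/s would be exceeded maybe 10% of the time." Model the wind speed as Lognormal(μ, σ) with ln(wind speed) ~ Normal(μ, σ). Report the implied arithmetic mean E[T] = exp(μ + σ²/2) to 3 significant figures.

E[T] ≈ 17.2 m/s

If T ~ Lognormal(μ,σ) then ln T ~ Normal(μ,σ), so the p-quantile of ln T is μ + z_p·σ.
ln(11) = 2.398 and ln(37) = 3.611; z_{0.5} = 0, z_{0.9} = 1.282.
σ = (3.611 − 2.398)/(1.282 − (0)) = 0.947.
μ = 2.398 − (0)·0.947 = 2.398.
E[T] = exp(μ + σ²/2) = exp(2.398 + 0.4480) = 17.2 m/s.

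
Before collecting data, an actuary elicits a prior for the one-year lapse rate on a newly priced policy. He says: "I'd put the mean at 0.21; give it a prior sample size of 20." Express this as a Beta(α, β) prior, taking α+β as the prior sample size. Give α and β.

Under the effective-sample-size interpretation, Beta(α, β) has prior mean α/(α+β) and prior sample size α+β.
So α+β = 20 and α/(α+β) = 0.21, giving α = 0.21·20 = 4.2 and β = 20 − 4.2 = 15.8.

α = 4.2, β = 15.8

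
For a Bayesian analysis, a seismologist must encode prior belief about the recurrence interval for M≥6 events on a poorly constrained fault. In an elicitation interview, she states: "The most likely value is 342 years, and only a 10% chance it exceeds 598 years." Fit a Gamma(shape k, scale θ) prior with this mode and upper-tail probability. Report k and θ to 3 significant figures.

k ≈ 7.08, θ ≈ 56.2

Gamma(k,θ) with k>1 has mode (k−1)θ, so θ = 342/(k−1).
Need P(X < 598) = 0.9 with θ tied to k this way. Start at k = 2, θ = 342: P(X<598) ≈ 0.522.
Too low — raise k to concentrate. Iterating converges to k ≈ 7.08.
Then θ = 342/(7.08−1) ≈ 56.2.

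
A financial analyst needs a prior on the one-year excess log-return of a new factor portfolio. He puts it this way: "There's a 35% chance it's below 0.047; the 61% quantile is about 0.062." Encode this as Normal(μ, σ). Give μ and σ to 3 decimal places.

For Normal(μ,σ), the p-quantile is μ + z_p·σ. Here z_{0.35} = -0.3853, z_{0.61} = 0.2793.
So 0.047 = μ − 0.3853σ and 0.062 = μ + 0.2793σ.
Subtracting: σ = (0.062 − 0.047)/(0.2793 − (-0.3853)) = 0.023.
Then μ = 0.047 − (-0.3853)·0.023 = 0.056.

μ = 0.056, σ = 0.023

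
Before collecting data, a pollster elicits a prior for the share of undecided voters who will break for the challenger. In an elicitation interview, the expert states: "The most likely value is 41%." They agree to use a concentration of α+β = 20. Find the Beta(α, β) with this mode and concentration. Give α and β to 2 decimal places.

For α,β > 1 the Beta mode is (α−1)/(α+β−2). With α+β = 20, the mode is (α−1)/18.
Set (α−1)/18 = 0.41 → α = 1 + 0.41·18 = 8.38.
β = 20 − α = 11.62.

α = 8.38, β = 11.62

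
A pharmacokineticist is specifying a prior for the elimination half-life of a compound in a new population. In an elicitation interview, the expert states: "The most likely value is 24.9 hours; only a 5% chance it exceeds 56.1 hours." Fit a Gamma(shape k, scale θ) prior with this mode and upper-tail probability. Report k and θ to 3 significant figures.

Gamma(k,θ) with k>1 has mode (k−1)θ, so θ = 24.9/(k−1).
Need P(X < 56.1) = 0.95 with θ tied to k this way. Start at k = 2, θ = 24.9: P(X<56.1) ≈ 0.658.
Too low — raise k to concentrate. Iterating converges to k ≈ 5.16.
Then θ = 24.9/(5.16−1) ≈ 5.98.

k ≈ 5.16, θ ≈ 5.98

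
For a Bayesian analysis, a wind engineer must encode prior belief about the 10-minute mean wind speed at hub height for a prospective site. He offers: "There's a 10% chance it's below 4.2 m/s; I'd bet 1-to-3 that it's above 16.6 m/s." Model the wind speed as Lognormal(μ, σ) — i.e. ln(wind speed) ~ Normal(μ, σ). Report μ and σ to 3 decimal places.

μ ≈ 2.336, σ ≈ 0.703

If T ~ Lognormal(μ,σ) then ln T ~ Normal(μ,σ), so the p-quantile of ln T is μ + z_p·σ.
ln(4.2) = 1.435 and ln(16.6) = 2.809; z_{0.1} = -1.282, z_{0.75} = 0.6745.
σ = (2.809 − 1.435)/(0.6745 − (-1.282)) = 0.703.
μ = 1.435 − (-1.282)·0.703 = 2.336.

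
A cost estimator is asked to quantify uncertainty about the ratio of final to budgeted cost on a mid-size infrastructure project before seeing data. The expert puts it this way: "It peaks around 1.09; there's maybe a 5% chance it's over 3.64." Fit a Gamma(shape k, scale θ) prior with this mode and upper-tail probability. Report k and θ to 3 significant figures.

k ≈ 2.79, θ ≈ 0.609

Gamma(k,θ) with k>1 has mode (k−1)θ, so θ = 1.09/(k−1).
Need P(X < 3.64) = 0.95 with θ tied to k this way. Start at k = 2, θ = 1.09: P(X<3.64) ≈ 0.846.
Too low — raise k to concentrate. Iterating converges to k ≈ 2.79.
Then θ = 1.09/(2.79−1) ≈ 0.609.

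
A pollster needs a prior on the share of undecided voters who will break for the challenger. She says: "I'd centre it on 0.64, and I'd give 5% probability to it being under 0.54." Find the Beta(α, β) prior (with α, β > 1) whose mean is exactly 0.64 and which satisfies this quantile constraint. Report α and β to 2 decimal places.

α ≈ 41.35, β ≈ 23.26

With mean 0.64 fixed, write α = 0.64s, β = 0.36s where s = α+β.
Need P(θ < 0.54) = 0.05 under Beta(0.64s, 0.36s). Normal approximation: (q−m)/√(m(1−m)/s) ≈ z_{0.05} = -1.64, so s ≈ 0.64·0.36·(-1.64)²/(0.54−0.64)² = 62.3.
At s = 62.3: P(θ<0.54) ≈ 0.053. Adjusting to match 0.05 gives s ≈ 64.60.
So α = 0.64·64.60 ≈ 41.35, β = 0.36·64.60 ≈ 23.26.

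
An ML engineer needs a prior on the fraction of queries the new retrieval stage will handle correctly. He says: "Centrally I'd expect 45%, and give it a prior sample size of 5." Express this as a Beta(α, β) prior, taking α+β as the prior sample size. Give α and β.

Under the effective-sample-size interpretation, Beta(α, β) has prior mean α/(α+β) and prior sample size α+β.
So α+β = 5 and α/(α+β) = 0.45, giving α = 0.45·5 = 2.25 and β = 5 − 2.25 = 2.75.

α = 2.25, β = 2.75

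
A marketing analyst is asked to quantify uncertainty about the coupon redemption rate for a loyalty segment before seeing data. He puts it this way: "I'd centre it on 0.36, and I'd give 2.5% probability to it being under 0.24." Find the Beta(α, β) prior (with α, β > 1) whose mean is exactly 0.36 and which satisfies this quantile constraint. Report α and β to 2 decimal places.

With mean 0.36 fixed, write α = 0.36s, β = 0.64s where s = α+β.
Need P(θ < 0.24) = 0.025 under Beta(0.36s, 0.64s). Normal approximation: (q−m)/√(m(1−m)/s) ≈ z_{0.025} = -1.96, so s ≈ 0.36·0.64·(-1.96)²/(0.24−0.36)² = 61.5.
At s = 61.5: P(θ<0.24) ≈ 0.019. Adjusting to match 0.025 gives s ≈ 55.32.
So α = 0.36·55.32 ≈ 19.92, β = 0.64·55.32 ≈ 35.41.

α ≈ 19.92, β ≈ 35.41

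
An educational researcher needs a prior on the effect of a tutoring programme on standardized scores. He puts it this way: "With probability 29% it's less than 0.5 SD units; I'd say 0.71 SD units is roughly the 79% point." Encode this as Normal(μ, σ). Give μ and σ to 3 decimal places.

μ = 0.585, σ = 0.154

The p-quantile of Normal(μ,σ) is μ + z_p·σ, with z_{0.29} = -0.5534 and z_{0.79} = 0.8064.
Eliminate σ: μ = (z₂·x₁ − z₁·x₂)/(z₂ − z₁) = (0.8064·0.5 − (-0.5534)·0.71)/1.36 = 0.585.
Then σ = (x₂ − x₁)/(z₂ − z₁) = (0.71 − 0.5)/1.36 = 0.154.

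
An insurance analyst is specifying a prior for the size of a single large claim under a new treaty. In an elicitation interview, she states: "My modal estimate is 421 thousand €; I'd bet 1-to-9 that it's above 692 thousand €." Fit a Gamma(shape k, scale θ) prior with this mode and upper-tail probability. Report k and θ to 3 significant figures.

Gamma(k,θ) with k>1 has mode (k−1)θ, so θ = 421/(k−1).
Need P(X < 692) = 0.9 with θ tied to k this way. Start at k = 2, θ = 421: P(X<692) ≈ 0.489.
Too low — raise k to concentrate. Iterating converges to k ≈ 8.63.
Then θ = 421/(8.63−1) ≈ 55.1.

k ≈ 8.63, θ ≈ 55.1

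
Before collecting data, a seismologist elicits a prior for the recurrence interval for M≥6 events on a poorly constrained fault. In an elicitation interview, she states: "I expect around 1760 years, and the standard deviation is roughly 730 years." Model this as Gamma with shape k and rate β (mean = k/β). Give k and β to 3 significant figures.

k ≈ 5.81, β ≈ 0.0033

For Gamma(k, rate β): mean = k/β, variance = k/β², so CV = 1/√k.
CV = SD/mean = 730/1760 = 0.4148, hence k = 1/CV² = 5.81.
Then β = k/mean = 5.81/1760 = 0.0033.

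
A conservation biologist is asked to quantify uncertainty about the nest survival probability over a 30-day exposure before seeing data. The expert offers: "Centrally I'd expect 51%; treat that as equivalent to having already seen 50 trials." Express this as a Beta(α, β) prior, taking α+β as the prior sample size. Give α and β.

α = 25.5, β = 24.5

Under the effective-sample-size interpretation, Beta(α, β) has prior mean α/(α+β) and prior sample size α+β.
So α+β = 50 and α/(α+β) = 0.51, giving α = 0.51·50 = 25.5 and β = 50 − 25.5 = 24.5.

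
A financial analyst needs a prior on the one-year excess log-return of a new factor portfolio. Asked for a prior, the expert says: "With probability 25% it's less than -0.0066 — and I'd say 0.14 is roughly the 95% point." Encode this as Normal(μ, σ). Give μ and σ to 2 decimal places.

For Normal(μ,σ), the p-quantile is μ + z_p·σ. Here z_{0.25} = -0.6745, z_{0.95} = 1.645.
So -0.0066 = μ − 0.6745σ and 0.14 = μ + 1.645σ.
Subtracting: σ = (0.14 − -0.0066)/(1.645 − (-0.6745)) = 0.06.
Then μ = -0.0066 − (-0.6745)·0.06 = 0.04.

μ = 0.04, σ = 0.06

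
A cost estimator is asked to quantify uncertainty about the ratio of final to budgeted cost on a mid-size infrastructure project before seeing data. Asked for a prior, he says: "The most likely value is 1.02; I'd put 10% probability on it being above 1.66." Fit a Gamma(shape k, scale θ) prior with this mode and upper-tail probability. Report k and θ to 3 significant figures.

Gamma(k,θ) with k>1 has mode (k−1)θ, so θ = 1.02/(k−1).
Need P(X < 1.66) = 0.9 with θ tied to k this way. Start at k = 2, θ = 1.02: P(X<1.66) ≈ 0.484.
Too low — raise k to concentrate. Iterating converges to k ≈ 8.94.
Then θ = 1.02/(8.94−1) ≈ 0.128.

k ≈ 8.94, θ ≈ 0.128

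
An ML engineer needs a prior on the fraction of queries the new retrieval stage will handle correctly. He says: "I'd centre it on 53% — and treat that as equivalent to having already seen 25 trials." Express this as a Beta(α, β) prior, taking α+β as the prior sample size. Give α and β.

α = 13.25, β = 11.75

Under the effective-sample-size interpretation, Beta(α, β) has prior mean α/(α+β) and prior sample size α+β.
So α+β = 25 and α/(α+β) = 0.53, giving α = 0.53·25 = 13.25 and β = 25 − 13.25 = 11.75.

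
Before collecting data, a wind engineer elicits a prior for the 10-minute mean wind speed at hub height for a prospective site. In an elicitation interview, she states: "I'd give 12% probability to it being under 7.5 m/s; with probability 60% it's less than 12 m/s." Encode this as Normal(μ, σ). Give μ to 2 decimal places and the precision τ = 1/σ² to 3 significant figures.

For Normal(μ,σ), the p-quantile is μ + z_p·σ. Here z_{0.12} = -1.175, z_{0.6} = 0.2533.
So 7.5 = μ − 1.175σ and 12 = μ + 0.2533σ.
Subtracting: σ = (12 − 7.5)/(0.2533 − (-1.175)) = 3.15.
Then μ = 7.5 − (-1.175)·3.15 = 11.20.
Precision τ = 1/σ² = 1/3.151² = 0.101.

μ = 11.20, τ = 0.101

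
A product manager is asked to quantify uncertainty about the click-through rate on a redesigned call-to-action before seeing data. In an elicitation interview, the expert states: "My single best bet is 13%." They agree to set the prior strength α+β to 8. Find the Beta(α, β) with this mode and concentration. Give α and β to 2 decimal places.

For α,β > 1 the Beta mode is (α−1)/(α+β−2). With α+β = 8, the mode is (α−1)/6.
Set (α−1)/6 = 0.13 → α = 1 + 0.13·6 = 1.78.
β = 8 − α = 6.22.

α = 1.78, β = 6.22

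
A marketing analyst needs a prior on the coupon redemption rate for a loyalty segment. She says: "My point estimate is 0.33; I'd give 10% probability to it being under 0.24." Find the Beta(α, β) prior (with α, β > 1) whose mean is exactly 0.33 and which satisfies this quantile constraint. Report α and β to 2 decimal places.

α ≈ 14.07, β ≈ 28.56

With mean 0.33 fixed, write α = 0.33s, β = 0.67s where s = α+β.
Need P(θ < 0.24) = 0.1 under Beta(0.33s, 0.67s). Normal approximation: (q−m)/√(m(1−m)/s) ≈ z_{0.1} = -1.28, so s ≈ 0.33·0.67·(-1.28)²/(0.24−0.33)² = 44.8.
At s = 44.8: P(θ<0.24) ≈ 0.094. Adjusting to match 0.1 gives s ≈ 42.63.
So α = 0.33·42.63 ≈ 14.07, β = 0.67·42.63 ≈ 28.56.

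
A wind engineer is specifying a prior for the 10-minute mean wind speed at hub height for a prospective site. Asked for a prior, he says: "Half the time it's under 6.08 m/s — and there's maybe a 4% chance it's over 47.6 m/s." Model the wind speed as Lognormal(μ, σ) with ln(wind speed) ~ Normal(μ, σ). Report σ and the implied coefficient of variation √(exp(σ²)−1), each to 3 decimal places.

If T ~ Lognormal(μ,σ) then ln T ~ Normal(μ,σ), so the p-quantile of ln T is μ + z_p·σ.
ln(6.08) = 1.805 and ln(47.6) = 3.863; z_{0.5} = 0, z_{0.96} = 1.751.
σ = (3.863 − 1.805)/(1.751 − (0)) = 1.175.
μ = 1.805 − (0)·1.175 = 1.805.
CV = √(exp(σ²)−1) = √(exp(1.3817)−1) = 1.727.

σ ≈ 1.175, CV ≈ 1.727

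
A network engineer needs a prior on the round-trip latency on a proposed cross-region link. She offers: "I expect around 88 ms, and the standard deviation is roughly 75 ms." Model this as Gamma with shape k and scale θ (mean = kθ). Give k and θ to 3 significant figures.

k ≈ 1.38, θ ≈ 63.9

For Gamma(k, scale θ): mean = kθ, variance = kθ², so CV = 1/√k.
CV = SD/mean = 75/88 = 0.8523, hence k = 1/CV² = 1.38.
Then θ = mean/k = 88/1.38 = 63.9.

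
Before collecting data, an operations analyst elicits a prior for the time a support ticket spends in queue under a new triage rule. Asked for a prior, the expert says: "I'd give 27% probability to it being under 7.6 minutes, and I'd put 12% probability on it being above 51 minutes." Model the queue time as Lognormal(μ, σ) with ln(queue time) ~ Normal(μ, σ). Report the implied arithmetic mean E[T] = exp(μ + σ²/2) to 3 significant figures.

If T ~ Lognormal(μ,σ) then ln T ~ Normal(μ,σ), so the p-quantile of ln T is μ + z_p·σ.
ln(7.6) = 2.028 and ln(51) = 3.932; z_{0.27} = -0.6128, z_{0.88} = 1.175.
σ = (3.932 − 2.028)/(1.175 − (-0.6128)) = 1.065.
μ = 2.028 − (-0.6128)·1.065 = 2.681.
E[T] = exp(μ + σ²/2) = exp(2.681 + 0.5669) = 25.7 minutes.

E[T] ≈ 25.7 minutes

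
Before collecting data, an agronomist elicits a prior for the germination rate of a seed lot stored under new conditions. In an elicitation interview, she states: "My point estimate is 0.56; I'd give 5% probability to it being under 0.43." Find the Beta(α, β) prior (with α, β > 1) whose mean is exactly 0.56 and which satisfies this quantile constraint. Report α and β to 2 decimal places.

With mean 0.56 fixed, write α = 0.56s, β = 0.44s where s = α+β.
Need P(θ < 0.43) = 0.05 under Beta(0.56s, 0.44s). Normal approximation: (q−m)/√(m(1−m)/s) ≈ z_{0.05} = -1.64, so s ≈ 0.56·0.44·(-1.64)²/(0.43−0.56)² = 39.4.
At s = 39.4: P(θ<0.43) ≈ 0.050. Adjusting to match 0.05 gives s ≈ 39.64.
So α = 0.56·39.64 ≈ 22.20, β = 0.44·39.64 ≈ 17.44.

α ≈ 22.20, β ≈ 17.44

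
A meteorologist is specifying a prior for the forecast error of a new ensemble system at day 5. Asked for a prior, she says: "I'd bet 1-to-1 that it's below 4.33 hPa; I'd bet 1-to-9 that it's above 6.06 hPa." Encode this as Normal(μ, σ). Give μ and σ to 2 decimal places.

For Normal(μ,σ), the p-quantile is μ + z_p·σ. Here z_{0.5} = 0, z_{0.9} = 1.282.
So 4.33 = μ + 0σ and 6.06 = μ + 1.282σ.
Subtracting: σ = (6.06 − 4.33)/(1.282 − (0)) = 1.35.
Then μ = 4.33 − (0)·1.35 = 4.33.

μ = 4.33, σ = 1.35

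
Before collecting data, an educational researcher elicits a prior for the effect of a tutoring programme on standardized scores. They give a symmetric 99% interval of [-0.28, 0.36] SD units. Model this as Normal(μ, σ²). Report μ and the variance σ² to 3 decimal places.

μ = 0.040, σ² = 0.015

A symmetric 99% interval runs μ ± z·σ with z = 2.576.
Half-width = 0.32, so σ = 0.32/2.576 = 0.1242 and σ² = 0.015.
μ is the interval midpoint, 0.040.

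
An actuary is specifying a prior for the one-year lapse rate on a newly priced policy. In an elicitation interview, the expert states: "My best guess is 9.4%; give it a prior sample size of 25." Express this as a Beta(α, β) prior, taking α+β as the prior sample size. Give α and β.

α = 2.35, β = 22.65

Under the effective-sample-size interpretation, Beta(α, β) has prior mean α/(α+β) and prior sample size α+β.
So α+β = 25 and α/(α+β) = 0.094, giving α = 0.094·25 = 2.35 and β = 25 − 2.35 = 22.65.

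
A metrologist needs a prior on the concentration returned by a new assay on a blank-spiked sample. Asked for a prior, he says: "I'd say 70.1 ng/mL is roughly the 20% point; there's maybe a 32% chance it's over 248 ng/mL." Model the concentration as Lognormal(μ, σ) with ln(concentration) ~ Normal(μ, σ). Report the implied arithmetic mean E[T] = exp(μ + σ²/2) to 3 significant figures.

E[T] ≈ 252 ng/mL

If T ~ Lognormal(μ,σ) then ln T ~ Normal(μ,σ), so the p-quantile of ln T is μ + z_p·σ.
ln(70.1) = 4.25 and ln(248) = 5.513; z_{0.2} = -0.8416, z_{0.68} = 0.4677.
σ = (5.513 − 4.25)/(0.4677 − (-0.8416)) = 0.965.
μ = 4.25 − (-0.8416)·0.965 = 5.062.
E[T] = exp(μ + σ²/2) = exp(5.062 + 0.4656) = 252 ng/mL.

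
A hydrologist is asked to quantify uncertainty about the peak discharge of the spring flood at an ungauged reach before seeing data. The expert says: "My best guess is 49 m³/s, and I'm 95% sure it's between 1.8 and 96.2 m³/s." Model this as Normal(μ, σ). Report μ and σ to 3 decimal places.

A symmetric 95% interval runs μ ± z·σ with z = 1.96.
Half-width = 47.2, so σ = 47.2/1.96 = 24.082.
μ is the stated best guess, 49.000.

μ = 49.000, σ = 24.082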